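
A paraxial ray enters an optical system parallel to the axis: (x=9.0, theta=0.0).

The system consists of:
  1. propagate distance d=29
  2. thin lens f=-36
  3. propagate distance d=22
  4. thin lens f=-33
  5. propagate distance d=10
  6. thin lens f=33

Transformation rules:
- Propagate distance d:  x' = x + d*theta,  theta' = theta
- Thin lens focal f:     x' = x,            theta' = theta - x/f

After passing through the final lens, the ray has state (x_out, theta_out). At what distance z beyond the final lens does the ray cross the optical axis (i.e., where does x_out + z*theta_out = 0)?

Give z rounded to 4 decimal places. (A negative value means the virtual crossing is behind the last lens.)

Answer: -520.6257

Derivation:
Initial: x=9.0000 theta=0.0000
After 1 (propagate distance d=29): x=9.0000 theta=0.0000
After 2 (thin lens f=-36): x=9.0000 theta=0.2500
After 3 (propagate distance d=22): x=14.5000 theta=0.2500
After 4 (thin lens f=-33): x=14.5000 theta=91/132 (≈0.6894)
After 5 (propagate distance d=10): x=706/33 (≈21.3939) theta=91/132 (≈0.6894)
After 6 (thin lens f=33): x=706/33 (≈21.3939) theta=179/4356 (≈0.0411)
z_focus = -x_out/theta_out = -(706/33)/(179/4356) = -93192/179 ≈ -520.6257
Rounded to 4 decimal places: z = -520.6257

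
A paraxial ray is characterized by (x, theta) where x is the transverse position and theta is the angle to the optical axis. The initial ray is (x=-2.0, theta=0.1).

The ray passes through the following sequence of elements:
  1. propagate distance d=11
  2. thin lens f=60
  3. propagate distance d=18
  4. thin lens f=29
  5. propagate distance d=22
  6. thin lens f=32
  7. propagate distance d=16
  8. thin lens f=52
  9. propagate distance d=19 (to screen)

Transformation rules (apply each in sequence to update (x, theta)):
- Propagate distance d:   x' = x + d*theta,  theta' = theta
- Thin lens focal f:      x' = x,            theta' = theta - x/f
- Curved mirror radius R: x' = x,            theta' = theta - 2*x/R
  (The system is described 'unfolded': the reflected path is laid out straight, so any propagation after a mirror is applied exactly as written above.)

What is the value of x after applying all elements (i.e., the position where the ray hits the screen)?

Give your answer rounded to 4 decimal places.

Initial: x=-2.0000 theta=0.1000
After 1 (propagate distance d=11): x=-0.9000 theta=0.1000
After 2 (thin lens f=60): x=-0.9000 theta=0.1150
After 3 (propagate distance d=18): x=1.1700 theta=0.1150
After 4 (thin lens f=29): x=1.1700 theta=433/5800 (≈0.0747)
After 5 (propagate distance d=22): x=2039/725 (≈2.8124) theta=433/5800 (≈0.0747)
After 6 (thin lens f=32): x=2039/725 (≈2.8124) theta=-307/23200 (≈-0.0132)
After 7 (propagate distance d=16): x=3771/1450 (≈2.6007) theta=-307/23200 (≈-0.0132)
After 8 (thin lens f=52): x=3771/1450 (≈2.6007) theta=-763/12064 (≈-0.0632)
After 9 (propagate distance d=19 (to screen)): x=421943/301600 (≈1.3990) theta=-763/12064 (≈-0.0632)
Rounded to 4 decimal places: x = 1.3990

Answer: 1.3990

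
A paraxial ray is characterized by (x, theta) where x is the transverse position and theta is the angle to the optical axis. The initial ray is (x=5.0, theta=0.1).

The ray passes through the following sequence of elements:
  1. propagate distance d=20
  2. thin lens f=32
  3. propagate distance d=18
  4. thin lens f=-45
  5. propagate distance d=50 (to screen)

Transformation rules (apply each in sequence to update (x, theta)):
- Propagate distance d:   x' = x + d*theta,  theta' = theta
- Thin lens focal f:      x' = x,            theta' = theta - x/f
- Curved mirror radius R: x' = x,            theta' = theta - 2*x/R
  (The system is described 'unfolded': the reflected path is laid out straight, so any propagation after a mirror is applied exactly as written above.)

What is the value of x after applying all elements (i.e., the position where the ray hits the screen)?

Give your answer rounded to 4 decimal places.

Initial: x=5.0000 theta=0.1000
After 1 (propagate distance d=20): x=7.0000 theta=0.1000
After 2 (thin lens f=32): x=7.0000 theta=-19/160 (≈-0.1188)
After 3 (propagate distance d=18): x=4.8625 theta=-19/160 (≈-0.1188)
After 4 (thin lens f=-45): x=4.8625 theta=-77/7200 (≈-0.0107)
After 5 (propagate distance d=50 (to screen)): x=779/180 (≈4.3278) theta=-77/7200 (≈-0.0107)
Rounded to 4 decimal places: x = 4.3278

Answer: 4.3278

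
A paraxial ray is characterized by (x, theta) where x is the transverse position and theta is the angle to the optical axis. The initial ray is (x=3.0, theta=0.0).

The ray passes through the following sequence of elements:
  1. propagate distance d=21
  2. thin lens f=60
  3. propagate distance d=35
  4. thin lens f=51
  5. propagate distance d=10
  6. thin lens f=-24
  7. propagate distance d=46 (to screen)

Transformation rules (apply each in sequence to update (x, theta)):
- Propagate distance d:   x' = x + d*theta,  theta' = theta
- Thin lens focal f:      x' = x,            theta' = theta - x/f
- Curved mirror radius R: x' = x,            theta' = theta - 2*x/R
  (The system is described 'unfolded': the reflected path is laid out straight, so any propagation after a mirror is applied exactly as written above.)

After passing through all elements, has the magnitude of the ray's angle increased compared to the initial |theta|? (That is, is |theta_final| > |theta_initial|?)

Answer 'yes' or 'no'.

Answer: yes

Derivation:
Initial: x=3.0000 theta=0.0000
After 1 (propagate distance d=21): x=3.0000 theta=0.0000
After 2 (thin lens f=60): x=3.0000 theta=-0.0500
After 3 (propagate distance d=35): x=1.2500 theta=-0.0500
After 4 (thin lens f=51): x=1.2500 theta=-19/255 (≈-0.0745)
After 5 (propagate distance d=10): x=103/204 (≈0.5049) theta=-19/255 (≈-0.0745)
After 6 (thin lens f=-24): x=103/204 (≈0.5049) theta=-77/1440 (≈-0.0535)
After 7 (propagate distance d=46 (to screen)): x=-23927/12240 (≈-1.9548) theta=-77/1440 (≈-0.0535)
|theta_initial|=0.0000 |theta_final|=77/1440 (≈0.0535) -> increased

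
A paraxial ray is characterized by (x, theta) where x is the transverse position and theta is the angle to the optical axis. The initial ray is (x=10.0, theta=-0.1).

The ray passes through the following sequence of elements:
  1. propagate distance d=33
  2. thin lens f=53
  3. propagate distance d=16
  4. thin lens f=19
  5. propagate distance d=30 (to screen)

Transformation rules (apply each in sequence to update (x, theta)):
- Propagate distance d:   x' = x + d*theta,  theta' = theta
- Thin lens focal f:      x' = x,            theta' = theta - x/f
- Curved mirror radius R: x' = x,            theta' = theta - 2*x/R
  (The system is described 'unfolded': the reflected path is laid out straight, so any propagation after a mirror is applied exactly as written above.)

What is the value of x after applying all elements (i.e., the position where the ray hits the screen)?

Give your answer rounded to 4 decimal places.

Initial: x=10.0000 theta=-0.1000
After 1 (propagate distance d=33): x=6.7000 theta=-0.1000
After 2 (thin lens f=53): x=6.7000 theta=-12/53 (≈-0.2264)
After 3 (propagate distance d=16): x=1631/530 (≈3.0774) theta=-12/53 (≈-0.2264)
After 4 (thin lens f=19): x=1631/530 (≈3.0774) theta=-3911/10070 (≈-0.3884)
After 5 (propagate distance d=30 (to screen)): x=-86341/10070 (≈-8.5741) theta=-3911/10070 (≈-0.3884)
Rounded to 4 decimal places: x = -8.5741

Answer: -8.5741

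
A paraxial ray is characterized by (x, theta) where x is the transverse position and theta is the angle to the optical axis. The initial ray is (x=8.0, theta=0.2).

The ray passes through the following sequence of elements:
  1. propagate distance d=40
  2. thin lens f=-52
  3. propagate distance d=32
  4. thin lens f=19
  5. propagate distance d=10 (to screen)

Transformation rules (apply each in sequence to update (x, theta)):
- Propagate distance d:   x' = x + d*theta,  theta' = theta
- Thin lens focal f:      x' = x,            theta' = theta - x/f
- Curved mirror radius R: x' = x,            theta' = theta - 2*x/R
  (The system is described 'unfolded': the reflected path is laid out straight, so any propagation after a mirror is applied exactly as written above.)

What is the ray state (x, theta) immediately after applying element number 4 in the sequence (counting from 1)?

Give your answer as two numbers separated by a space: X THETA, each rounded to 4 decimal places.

Answer: 32.2462 -1.1895

Derivation:
Initial: x=8.0000 theta=0.2000
After 1 (propagate distance d=40): x=16.0000 theta=0.2000
After 2 (thin lens f=-52): x=16.0000 theta=33/65 (≈0.5077)
After 3 (propagate distance d=32): x=2096/65 (≈32.2462) theta=33/65 (≈0.5077)
After 4 (thin lens f=19): x=2096/65 (≈32.2462) theta=-113/95 (≈-1.1895)
Rounded to 4 decimal places: x = 32.2462, theta = -1.1895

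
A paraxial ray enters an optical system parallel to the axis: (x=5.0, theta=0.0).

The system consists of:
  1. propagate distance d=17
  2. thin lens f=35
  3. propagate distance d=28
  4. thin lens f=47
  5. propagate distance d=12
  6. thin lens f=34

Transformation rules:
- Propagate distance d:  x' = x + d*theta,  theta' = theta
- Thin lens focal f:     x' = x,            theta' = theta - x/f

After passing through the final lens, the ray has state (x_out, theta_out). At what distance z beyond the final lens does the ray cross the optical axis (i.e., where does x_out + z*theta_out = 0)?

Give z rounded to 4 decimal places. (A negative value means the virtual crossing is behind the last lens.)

Initial: x=5.0000 theta=0.0000
After 1 (propagate distance d=17): x=5.0000 theta=0.0000
After 2 (thin lens f=35): x=5.0000 theta=-1/7 (≈-0.1429)
After 3 (propagate distance d=28): x=1.0000 theta=-1/7 (≈-0.1429)
After 4 (thin lens f=47): x=1.0000 theta=-54/329 (≈-0.1641)
After 5 (propagate distance d=12): x=-319/329 (≈-0.9696) theta=-54/329 (≈-0.1641)
After 6 (thin lens f=34): x=-319/329 (≈-0.9696) theta=-1517/11186 (≈-0.1356)
z_focus = -x_out/theta_out = -(-319/329)/(-1517/11186) = -10846/1517 ≈ -7.1496
Rounded to 4 decimal places: z = -7.1496

Answer: -7.1496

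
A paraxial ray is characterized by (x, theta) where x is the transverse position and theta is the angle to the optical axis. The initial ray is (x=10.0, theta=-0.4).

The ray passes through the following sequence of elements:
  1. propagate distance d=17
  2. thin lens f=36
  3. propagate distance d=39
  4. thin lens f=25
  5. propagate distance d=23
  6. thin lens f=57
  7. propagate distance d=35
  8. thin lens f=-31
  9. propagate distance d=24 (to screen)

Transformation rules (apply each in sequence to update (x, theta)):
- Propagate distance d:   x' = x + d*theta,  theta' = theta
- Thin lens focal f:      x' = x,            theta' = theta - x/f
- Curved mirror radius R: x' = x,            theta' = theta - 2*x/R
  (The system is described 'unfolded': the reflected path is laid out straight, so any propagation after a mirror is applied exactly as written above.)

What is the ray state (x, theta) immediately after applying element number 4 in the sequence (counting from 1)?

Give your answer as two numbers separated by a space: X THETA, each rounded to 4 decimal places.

Initial: x=10.0000 theta=-0.4000
After 1 (propagate distance d=17): x=3.2000 theta=-0.4000
After 2 (thin lens f=36): x=3.2000 theta=-22/45 (≈-0.4889)
After 3 (propagate distance d=39): x=-238/15 (≈-15.8667) theta=-22/45 (≈-0.4889)
After 4 (thin lens f=25): x=-238/15 (≈-15.8667) theta=164/1125 (≈0.1458)
Rounded to 4 decimal places: x = -15.8667, theta = 0.1458

Answer: -15.8667 0.1458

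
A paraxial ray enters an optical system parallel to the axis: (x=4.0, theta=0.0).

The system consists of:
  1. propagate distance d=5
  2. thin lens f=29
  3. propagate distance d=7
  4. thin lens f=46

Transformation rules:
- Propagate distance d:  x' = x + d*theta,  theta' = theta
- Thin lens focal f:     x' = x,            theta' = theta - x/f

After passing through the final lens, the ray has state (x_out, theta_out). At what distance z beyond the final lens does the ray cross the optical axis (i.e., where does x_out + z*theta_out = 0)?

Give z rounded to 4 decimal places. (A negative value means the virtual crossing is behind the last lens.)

Answer: 14.8824

Derivation:
Initial: x=4.0000 theta=0.0000
After 1 (propagate distance d=5): x=4.0000 theta=0.0000
After 2 (thin lens f=29): x=4.0000 theta=-4/29 (≈-0.1379)
After 3 (propagate distance d=7): x=88/29 (≈3.0345) theta=-4/29 (≈-0.1379)
After 4 (thin lens f=46): x=88/29 (≈3.0345) theta=-136/667 (≈-0.2039)
z_focus = -x_out/theta_out = -(88/29)/(-136/667) = 253/17 ≈ 14.8824
Rounded to 4 decimal places: z = 14.8824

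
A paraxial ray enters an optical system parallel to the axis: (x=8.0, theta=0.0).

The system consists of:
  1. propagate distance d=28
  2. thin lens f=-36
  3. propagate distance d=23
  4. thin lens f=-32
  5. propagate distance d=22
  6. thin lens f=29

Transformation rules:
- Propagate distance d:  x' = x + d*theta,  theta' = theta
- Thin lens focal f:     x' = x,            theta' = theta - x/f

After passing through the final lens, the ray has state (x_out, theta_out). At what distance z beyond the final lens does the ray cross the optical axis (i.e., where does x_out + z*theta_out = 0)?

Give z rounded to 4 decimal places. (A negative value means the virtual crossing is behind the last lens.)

Answer: 90.1759

Derivation:
Initial: x=8.0000 theta=0.0000
After 1 (propagate distance d=28): x=8.0000 theta=0.0000
After 2 (thin lens f=-36): x=8.0000 theta=2/9 (≈0.2222)
After 3 (propagate distance d=23): x=118/9 (≈13.1111) theta=2/9 (≈0.2222)
After 4 (thin lens f=-32): x=118/9 (≈13.1111) theta=91/144 (≈0.6319)
After 5 (propagate distance d=22): x=1945/72 (≈27.0139) theta=91/144 (≈0.6319)
After 6 (thin lens f=29): x=1945/72 (≈27.0139) theta=-139/464 (≈-0.2996)
z_focus = -x_out/theta_out = -(1945/72)/(-139/464) = 112810/1251 ≈ 90.1759
Rounded to 4 decimal places: z = 90.1759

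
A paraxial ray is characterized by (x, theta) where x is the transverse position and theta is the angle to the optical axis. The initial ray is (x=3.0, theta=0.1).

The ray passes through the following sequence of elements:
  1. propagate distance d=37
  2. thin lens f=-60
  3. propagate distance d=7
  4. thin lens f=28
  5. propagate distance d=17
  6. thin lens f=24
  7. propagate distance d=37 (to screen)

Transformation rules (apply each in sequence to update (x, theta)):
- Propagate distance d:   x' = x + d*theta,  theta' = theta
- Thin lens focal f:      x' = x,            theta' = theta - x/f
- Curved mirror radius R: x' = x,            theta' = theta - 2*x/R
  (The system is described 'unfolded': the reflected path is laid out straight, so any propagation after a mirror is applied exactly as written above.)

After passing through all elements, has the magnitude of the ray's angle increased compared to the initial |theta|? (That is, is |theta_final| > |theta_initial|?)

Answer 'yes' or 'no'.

Answer: yes

Derivation:
Initial: x=3.0000 theta=0.1000
After 1 (propagate distance d=37): x=6.7000 theta=0.1000
After 2 (thin lens f=-60): x=6.7000 theta=127/600 (≈0.2117)
After 3 (propagate distance d=7): x=4909/600 (≈8.1817) theta=127/600 (≈0.2117)
After 4 (thin lens f=28): x=4909/600 (≈8.1817) theta=-451/5600 (≈-0.0805)
After 5 (propagate distance d=17): x=114451/16800 (≈6.8126) theta=-451/5600 (≈-0.0805)
After 6 (thin lens f=24): x=114451/16800 (≈6.8126) theta=-20989/57600 (≈-0.3644)
After 7 (propagate distance d=37 (to screen)): x=-2689327/403200 (≈-6.6700) theta=-20989/57600 (≈-0.3644)
|theta_initial|=0.1000 |theta_final|=20989/57600 (≈0.3644) -> increased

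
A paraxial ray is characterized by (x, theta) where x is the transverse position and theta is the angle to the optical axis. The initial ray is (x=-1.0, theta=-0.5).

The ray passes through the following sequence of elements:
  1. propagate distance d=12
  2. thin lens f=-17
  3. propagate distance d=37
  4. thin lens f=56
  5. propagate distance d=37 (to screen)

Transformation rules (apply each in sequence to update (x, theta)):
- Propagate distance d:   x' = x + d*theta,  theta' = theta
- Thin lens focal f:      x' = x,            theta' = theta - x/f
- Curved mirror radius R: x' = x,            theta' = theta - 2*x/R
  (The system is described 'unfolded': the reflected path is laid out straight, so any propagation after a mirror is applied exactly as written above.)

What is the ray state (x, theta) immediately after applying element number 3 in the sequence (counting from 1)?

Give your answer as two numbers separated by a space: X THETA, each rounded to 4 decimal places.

Initial: x=-1.0000 theta=-0.5000
After 1 (propagate distance d=12): x=-7.0000 theta=-0.5000
After 2 (thin lens f=-17): x=-7.0000 theta=-31/34 (≈-0.9118)
After 3 (propagate distance d=37): x=-1385/34 (≈-40.7353) theta=-31/34 (≈-0.9118)
Rounded to 4 decimal places: x = -40.7353, theta = -0.9118

Answer: -40.7353 -0.9118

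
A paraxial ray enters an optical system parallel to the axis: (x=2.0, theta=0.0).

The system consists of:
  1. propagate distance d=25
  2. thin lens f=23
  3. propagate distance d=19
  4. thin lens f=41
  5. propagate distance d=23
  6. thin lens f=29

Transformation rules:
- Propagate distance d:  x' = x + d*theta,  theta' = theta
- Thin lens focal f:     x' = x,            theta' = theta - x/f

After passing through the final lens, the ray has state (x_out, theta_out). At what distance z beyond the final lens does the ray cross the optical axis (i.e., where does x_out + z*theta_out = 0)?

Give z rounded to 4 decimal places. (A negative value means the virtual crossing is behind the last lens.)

Answer: -58.2005

Derivation:
Initial: x=2.0000 theta=0.0000
After 1 (propagate distance d=25): x=2.0000 theta=0.0000
After 2 (thin lens f=23): x=2.0000 theta=-2/23 (≈-0.0870)
After 3 (propagate distance d=19): x=8/23 (≈0.3478) theta=-2/23 (≈-0.0870)
After 4 (thin lens f=41): x=8/23 (≈0.3478) theta=-90/943 (≈-0.0954)
After 5 (propagate distance d=23): x=-1742/943 (≈-1.8473) theta=-90/943 (≈-0.0954)
After 6 (thin lens f=29): x=-1742/943 (≈-1.8473) theta=-868/27347 (≈-0.0317)
z_focus = -x_out/theta_out = -(-1742/943)/(-868/27347) = -25259/434 ≈ -58.2005
Rounded to 4 decimal places: z = -58.2005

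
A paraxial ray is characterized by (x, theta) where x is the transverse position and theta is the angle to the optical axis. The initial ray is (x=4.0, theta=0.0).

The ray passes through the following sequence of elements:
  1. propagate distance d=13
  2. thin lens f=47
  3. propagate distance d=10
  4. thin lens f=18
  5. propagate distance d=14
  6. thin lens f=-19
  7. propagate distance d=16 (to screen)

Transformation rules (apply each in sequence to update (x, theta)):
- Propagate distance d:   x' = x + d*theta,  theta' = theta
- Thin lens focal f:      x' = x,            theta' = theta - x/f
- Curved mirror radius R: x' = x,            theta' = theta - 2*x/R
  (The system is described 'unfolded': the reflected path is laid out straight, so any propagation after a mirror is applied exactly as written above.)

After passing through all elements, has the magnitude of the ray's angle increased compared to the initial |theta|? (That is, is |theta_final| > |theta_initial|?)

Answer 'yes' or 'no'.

Initial: x=4.0000 theta=0.0000
After 1 (propagate distance d=13): x=4.0000 theta=0.0000
After 2 (thin lens f=47): x=4.0000 theta=-4/47 (≈-0.0851)
After 3 (propagate distance d=10): x=148/47 (≈3.1489) theta=-4/47 (≈-0.0851)
After 4 (thin lens f=18): x=148/47 (≈3.1489) theta=-110/423 (≈-0.2600)
After 5 (propagate distance d=14): x=-208/423 (≈-0.4917) theta=-110/423 (≈-0.2600)
After 6 (thin lens f=-19): x=-208/423 (≈-0.4917) theta=-766/2679 (≈-0.2859)
After 7 (propagate distance d=16 (to screen)): x=-40720/8037 (≈-5.0666) theta=-766/2679 (≈-0.2859)
|theta_initial|=0.0000 |theta_final|=766/2679 (≈0.2859) -> increased

Answer: yes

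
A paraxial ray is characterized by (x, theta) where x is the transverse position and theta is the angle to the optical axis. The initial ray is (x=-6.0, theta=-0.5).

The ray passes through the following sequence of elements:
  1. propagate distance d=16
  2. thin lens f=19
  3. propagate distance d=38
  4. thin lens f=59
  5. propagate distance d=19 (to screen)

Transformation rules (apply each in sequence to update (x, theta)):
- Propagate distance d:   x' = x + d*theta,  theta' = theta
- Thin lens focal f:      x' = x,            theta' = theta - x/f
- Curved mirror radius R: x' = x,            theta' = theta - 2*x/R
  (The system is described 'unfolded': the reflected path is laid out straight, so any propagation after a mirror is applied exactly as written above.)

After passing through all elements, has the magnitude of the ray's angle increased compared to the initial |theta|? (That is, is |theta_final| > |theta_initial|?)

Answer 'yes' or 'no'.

Initial: x=-6.0000 theta=-0.5000
After 1 (propagate distance d=16): x=-14.0000 theta=-0.5000
After 2 (thin lens f=19): x=-14.0000 theta=9/38 (≈0.2368)
After 3 (propagate distance d=38): x=-5.0000 theta=9/38 (≈0.2368)
After 4 (thin lens f=59): x=-5.0000 theta=721/2242 (≈0.3216)
After 5 (propagate distance d=19 (to screen)): x=131/118 (≈1.1102) theta=721/2242 (≈0.3216)
|theta_initial|=0.5000 |theta_final|=721/2242 (≈0.3216) -> not increased

Answer: no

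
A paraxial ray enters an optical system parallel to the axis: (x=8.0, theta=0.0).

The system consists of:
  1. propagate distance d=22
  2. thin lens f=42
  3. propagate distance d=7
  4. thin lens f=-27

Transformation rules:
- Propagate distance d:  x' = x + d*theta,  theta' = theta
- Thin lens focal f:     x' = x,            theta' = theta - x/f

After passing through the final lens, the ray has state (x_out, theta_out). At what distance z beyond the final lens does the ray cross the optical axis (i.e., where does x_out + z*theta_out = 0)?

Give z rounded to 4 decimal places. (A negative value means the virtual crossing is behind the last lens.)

Answer: -118.1250

Derivation:
Initial: x=8.0000 theta=0.0000
After 1 (propagate distance d=22): x=8.0000 theta=0.0000
After 2 (thin lens f=42): x=8.0000 theta=-4/21 (≈-0.1905)
After 3 (propagate distance d=7): x=20/3 (≈6.6667) theta=-4/21 (≈-0.1905)
After 4 (thin lens f=-27): x=20/3 (≈6.6667) theta=32/567 (≈0.0564)
z_focus = -x_out/theta_out = -(20/3)/(32/567) = -118.1250
Rounded to 4 decimal places: z = -118.1250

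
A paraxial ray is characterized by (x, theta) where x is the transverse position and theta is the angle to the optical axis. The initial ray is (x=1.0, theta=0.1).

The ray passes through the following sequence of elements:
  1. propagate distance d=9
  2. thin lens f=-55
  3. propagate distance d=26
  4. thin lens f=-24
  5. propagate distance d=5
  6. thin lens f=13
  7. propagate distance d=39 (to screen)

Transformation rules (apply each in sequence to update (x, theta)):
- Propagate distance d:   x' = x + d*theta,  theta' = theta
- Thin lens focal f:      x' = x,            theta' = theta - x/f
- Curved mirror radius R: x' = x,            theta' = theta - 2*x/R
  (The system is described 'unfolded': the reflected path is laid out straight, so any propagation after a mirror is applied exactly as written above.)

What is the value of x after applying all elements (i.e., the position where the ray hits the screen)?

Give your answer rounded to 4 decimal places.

Initial: x=1.0000 theta=0.1000
After 1 (propagate distance d=9): x=1.9000 theta=0.1000
After 2 (thin lens f=-55): x=1.9000 theta=37/275 (≈0.1345)
After 3 (propagate distance d=26): x=2969/550 (≈5.3982) theta=37/275 (≈0.1345)
After 4 (thin lens f=-24): x=2969/550 (≈5.3982) theta=949/2640 (≈0.3595)
After 5 (propagate distance d=5): x=94981/13200 (≈7.1955) theta=949/2640 (≈0.3595)
After 6 (thin lens f=13): x=94981/13200 (≈7.1955) theta=-2081/10725 (≈-0.1940)
After 7 (propagate distance d=39 (to screen)): x=-4907/13200 (≈-0.3717) theta=-2081/10725 (≈-0.1940)
Rounded to 4 decimal places: x = -0.3717

Answer: -0.3717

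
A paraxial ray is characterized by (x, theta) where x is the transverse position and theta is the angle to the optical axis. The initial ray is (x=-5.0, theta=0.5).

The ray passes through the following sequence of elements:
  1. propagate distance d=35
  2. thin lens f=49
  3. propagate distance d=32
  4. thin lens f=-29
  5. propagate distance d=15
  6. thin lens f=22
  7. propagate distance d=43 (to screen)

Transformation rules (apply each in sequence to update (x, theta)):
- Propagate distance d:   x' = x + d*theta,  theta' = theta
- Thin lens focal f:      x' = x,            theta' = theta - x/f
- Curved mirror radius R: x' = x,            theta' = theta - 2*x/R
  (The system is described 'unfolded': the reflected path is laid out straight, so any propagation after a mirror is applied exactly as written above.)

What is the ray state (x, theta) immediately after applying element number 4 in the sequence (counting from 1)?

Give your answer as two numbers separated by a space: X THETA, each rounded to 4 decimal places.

Initial: x=-5.0000 theta=0.5000
After 1 (propagate distance d=35): x=12.5000 theta=0.5000
After 2 (thin lens f=49): x=12.5000 theta=12/49 (≈0.2449)
After 3 (propagate distance d=32): x=1993/98 (≈20.3367) theta=12/49 (≈0.2449)
After 4 (thin lens f=-29): x=1993/98 (≈20.3367) theta=2689/2842 (≈0.9462)
Rounded to 4 decimal places: x = 20.3367, theta = 0.9462

Answer: 20.3367 0.9462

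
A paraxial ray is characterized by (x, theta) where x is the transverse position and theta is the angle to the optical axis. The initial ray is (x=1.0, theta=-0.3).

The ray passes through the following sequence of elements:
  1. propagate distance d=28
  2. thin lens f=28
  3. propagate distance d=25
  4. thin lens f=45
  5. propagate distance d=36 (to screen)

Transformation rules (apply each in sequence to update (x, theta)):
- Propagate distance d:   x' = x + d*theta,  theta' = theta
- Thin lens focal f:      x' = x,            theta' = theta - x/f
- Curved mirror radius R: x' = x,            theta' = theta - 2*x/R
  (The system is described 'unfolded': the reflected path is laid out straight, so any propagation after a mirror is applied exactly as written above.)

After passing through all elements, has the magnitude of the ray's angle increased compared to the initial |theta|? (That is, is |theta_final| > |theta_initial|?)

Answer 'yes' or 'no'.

Initial: x=1.0000 theta=-0.3000
After 1 (propagate distance d=28): x=-7.4000 theta=-0.3000
After 2 (thin lens f=28): x=-7.4000 theta=-1/28 (≈-0.0357)
After 3 (propagate distance d=25): x=-1161/140 (≈-8.2929) theta=-1/28 (≈-0.0357)
After 4 (thin lens f=45): x=-1161/140 (≈-8.2929) theta=26/175 (≈0.1486)
After 5 (propagate distance d=36 (to screen)): x=-2061/700 (≈-2.9443) theta=26/175 (≈0.1486)
|theta_initial|=0.3000 |theta_final|=26/175 (≈0.1486) -> not increased

Answer: no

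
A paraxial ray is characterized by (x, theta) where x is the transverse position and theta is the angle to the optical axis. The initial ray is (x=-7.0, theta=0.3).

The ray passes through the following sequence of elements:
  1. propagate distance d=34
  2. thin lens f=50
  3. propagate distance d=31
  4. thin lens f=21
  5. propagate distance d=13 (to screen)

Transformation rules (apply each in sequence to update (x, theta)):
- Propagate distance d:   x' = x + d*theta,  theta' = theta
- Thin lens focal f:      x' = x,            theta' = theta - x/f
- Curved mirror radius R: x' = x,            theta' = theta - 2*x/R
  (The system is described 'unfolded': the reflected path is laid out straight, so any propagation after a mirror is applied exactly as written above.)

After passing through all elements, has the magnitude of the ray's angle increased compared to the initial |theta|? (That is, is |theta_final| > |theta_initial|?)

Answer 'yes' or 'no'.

Answer: no

Derivation:
Initial: x=-7.0000 theta=0.3000
After 1 (propagate distance d=34): x=3.2000 theta=0.3000
After 2 (thin lens f=50): x=3.2000 theta=0.2360
After 3 (propagate distance d=31): x=10.5160 theta=0.2360
After 4 (thin lens f=21): x=10.5160 theta=-139/525 (≈-0.2648)
After 5 (propagate distance d=13 (to screen)): x=37139/5250 (≈7.0741) theta=-139/525 (≈-0.2648)
|theta_initial|=0.3000 |theta_final|=139/525 (≈0.2648) -> not increased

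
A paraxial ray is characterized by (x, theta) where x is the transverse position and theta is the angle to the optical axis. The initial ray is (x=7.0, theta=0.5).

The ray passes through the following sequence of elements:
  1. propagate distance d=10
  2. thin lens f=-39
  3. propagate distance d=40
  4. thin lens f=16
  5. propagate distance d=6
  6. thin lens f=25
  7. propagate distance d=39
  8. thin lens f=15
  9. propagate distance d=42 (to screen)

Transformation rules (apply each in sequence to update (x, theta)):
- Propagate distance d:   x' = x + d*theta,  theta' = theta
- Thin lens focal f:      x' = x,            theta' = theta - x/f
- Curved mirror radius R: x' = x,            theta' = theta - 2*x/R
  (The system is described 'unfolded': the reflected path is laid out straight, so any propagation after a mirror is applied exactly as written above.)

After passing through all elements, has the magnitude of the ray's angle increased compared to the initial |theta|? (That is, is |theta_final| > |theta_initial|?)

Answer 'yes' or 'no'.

Initial: x=7.0000 theta=0.5000
After 1 (propagate distance d=10): x=12.0000 theta=0.5000
After 2 (thin lens f=-39): x=12.0000 theta=21/26 (≈0.8077)
After 3 (propagate distance d=40): x=576/13 (≈44.3077) theta=21/26 (≈0.8077)
After 4 (thin lens f=16): x=576/13 (≈44.3077) theta=-51/26 (≈-1.9615)
After 5 (propagate distance d=6): x=423/13 (≈32.5385) theta=-51/26 (≈-1.9615)
After 6 (thin lens f=25): x=423/13 (≈32.5385) theta=-2121/650 (≈-3.2631)
After 7 (propagate distance d=39): x=-61569/650 (≈-94.7215) theta=-2121/650 (≈-3.2631)
After 8 (thin lens f=15): x=-61569/650 (≈-94.7215) theta=4959/1625 (≈3.0517)
After 9 (propagate distance d=42 (to screen)): x=108711/3250 (≈33.4495) theta=4959/1625 (≈3.0517)
|theta_initial|=0.5000 |theta_final|=4959/1625 (≈3.0517) -> increased

Answer: yes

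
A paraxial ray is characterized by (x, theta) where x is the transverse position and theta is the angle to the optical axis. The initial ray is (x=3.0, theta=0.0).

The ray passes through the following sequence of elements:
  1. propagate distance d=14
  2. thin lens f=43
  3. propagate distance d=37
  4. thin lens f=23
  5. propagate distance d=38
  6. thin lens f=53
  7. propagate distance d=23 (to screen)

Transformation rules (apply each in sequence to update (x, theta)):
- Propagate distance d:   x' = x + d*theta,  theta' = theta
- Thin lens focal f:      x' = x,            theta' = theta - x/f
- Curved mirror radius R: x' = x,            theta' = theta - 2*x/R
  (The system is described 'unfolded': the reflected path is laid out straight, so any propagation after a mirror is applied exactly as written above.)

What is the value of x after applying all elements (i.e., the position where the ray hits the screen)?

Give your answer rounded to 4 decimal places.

Answer: -3.6784

Derivation:
Initial: x=3.0000 theta=0.0000
After 1 (propagate distance d=14): x=3.0000 theta=0.0000
After 2 (thin lens f=43): x=3.0000 theta=-3/43 (≈-0.0698)
After 3 (propagate distance d=37): x=18/43 (≈0.4186) theta=-3/43 (≈-0.0698)
After 4 (thin lens f=23): x=18/43 (≈0.4186) theta=-87/989 (≈-0.0880)
After 5 (propagate distance d=38): x=-2892/989 (≈-2.9242) theta=-87/989 (≈-0.0880)
After 6 (thin lens f=53): x=-2892/989 (≈-2.9242) theta=-1719/52417 (≈-0.0328)
After 7 (propagate distance d=23 (to screen)): x=-192813/52417 (≈-3.6784) theta=-1719/52417 (≈-0.0328)
Rounded to 4 decimal places: x = -3.6784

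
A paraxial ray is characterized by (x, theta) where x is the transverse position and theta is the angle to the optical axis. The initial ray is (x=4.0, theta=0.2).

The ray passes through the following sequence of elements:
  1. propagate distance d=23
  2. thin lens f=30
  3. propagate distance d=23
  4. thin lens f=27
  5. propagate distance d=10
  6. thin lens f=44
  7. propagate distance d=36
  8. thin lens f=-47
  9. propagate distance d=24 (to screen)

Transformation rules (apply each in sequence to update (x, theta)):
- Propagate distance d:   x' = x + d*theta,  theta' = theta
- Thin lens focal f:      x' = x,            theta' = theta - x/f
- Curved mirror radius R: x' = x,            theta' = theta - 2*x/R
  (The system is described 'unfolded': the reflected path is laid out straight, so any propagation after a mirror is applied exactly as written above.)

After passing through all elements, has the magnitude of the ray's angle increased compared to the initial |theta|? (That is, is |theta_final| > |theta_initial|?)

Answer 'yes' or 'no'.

Initial: x=4.0000 theta=0.2000
After 1 (propagate distance d=23): x=8.6000 theta=0.2000
After 2 (thin lens f=30): x=8.6000 theta=-13/150 (≈-0.0867)
After 3 (propagate distance d=23): x=991/150 (≈6.6067) theta=-13/150 (≈-0.0867)
After 4 (thin lens f=27): x=991/150 (≈6.6067) theta=-671/2025 (≈-0.3314)
After 5 (propagate distance d=10): x=13337/4050 (≈3.2931) theta=-671/2025 (≈-0.3314)
After 6 (thin lens f=44): x=13337/4050 (≈3.2931) theta=-14477/35640 (≈-0.4062)
After 7 (propagate distance d=36): x=-252379/22275 (≈-11.3301) theta=-14477/35640 (≈-0.4062)
After 8 (thin lens f=-47): x=-252379/22275 (≈-11.3301) theta=-5421127/8375400 (≈-0.6473)
After 9 (propagate distance d=24 (to screen)): x=-28125194/1046925 (≈-26.8646) theta=-5421127/8375400 (≈-0.6473)
|theta_initial|=0.2000 |theta_final|=5421127/8375400 (≈0.6473) -> increased

Answer: yes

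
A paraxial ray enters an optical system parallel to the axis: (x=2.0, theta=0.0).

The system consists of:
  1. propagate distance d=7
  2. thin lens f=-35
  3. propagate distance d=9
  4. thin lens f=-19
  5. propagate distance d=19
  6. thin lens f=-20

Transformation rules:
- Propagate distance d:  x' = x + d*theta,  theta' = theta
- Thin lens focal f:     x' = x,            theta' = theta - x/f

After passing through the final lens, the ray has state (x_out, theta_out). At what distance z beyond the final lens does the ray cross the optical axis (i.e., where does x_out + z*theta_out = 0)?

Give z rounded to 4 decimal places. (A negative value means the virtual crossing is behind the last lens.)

Answer: -12.3474

Derivation:
Initial: x=2.0000 theta=0.0000
After 1 (propagate distance d=7): x=2.0000 theta=0.0000
After 2 (thin lens f=-35): x=2.0000 theta=2/35 (≈0.0571)
After 3 (propagate distance d=9): x=88/35 (≈2.5143) theta=2/35 (≈0.0571)
After 4 (thin lens f=-19): x=88/35 (≈2.5143) theta=18/95 (≈0.1895)
After 5 (propagate distance d=19): x=214/35 (≈6.1143) theta=18/95 (≈0.1895)
After 6 (thin lens f=-20): x=214/35 (≈6.1143) theta=3293/6650 (≈0.4952)
z_focus = -x_out/theta_out = -(214/35)/(3293/6650) = -40660/3293 ≈ -12.3474
Rounded to 4 decimal places: z = -12.3474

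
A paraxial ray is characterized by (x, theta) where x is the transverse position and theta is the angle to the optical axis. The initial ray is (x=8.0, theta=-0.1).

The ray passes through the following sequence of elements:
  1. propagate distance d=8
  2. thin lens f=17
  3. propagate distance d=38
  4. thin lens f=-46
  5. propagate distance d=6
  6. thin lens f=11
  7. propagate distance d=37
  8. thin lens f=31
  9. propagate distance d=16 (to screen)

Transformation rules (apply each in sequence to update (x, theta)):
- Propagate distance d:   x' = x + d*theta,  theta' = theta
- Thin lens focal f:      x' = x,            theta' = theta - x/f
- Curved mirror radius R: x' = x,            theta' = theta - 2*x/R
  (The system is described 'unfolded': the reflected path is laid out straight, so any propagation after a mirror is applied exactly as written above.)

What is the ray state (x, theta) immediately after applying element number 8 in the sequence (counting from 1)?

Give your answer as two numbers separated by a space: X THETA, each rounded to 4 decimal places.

Answer: 11.7614 0.4112

Derivation:
Initial: x=8.0000 theta=-0.1000
After 1 (propagate distance d=8): x=7.2000 theta=-0.1000
After 2 (thin lens f=17): x=7.2000 theta=-89/170 (≈-0.5235)
After 3 (propagate distance d=38): x=-1079/85 (≈-12.6941) theta=-89/170 (≈-0.5235)
After 4 (thin lens f=-46): x=-1079/85 (≈-12.6941) theta=-1563/1955 (≈-0.7995)
After 5 (propagate distance d=6): x=-6839/391 (≈-17.4910) theta=-1563/1955 (≈-0.7995)
After 6 (thin lens f=11): x=-6839/391 (≈-17.4910) theta=17002/21505 (≈0.7906)
After 7 (propagate distance d=37): x=252929/21505 (≈11.7614) theta=17002/21505 (≈0.7906)
After 8 (thin lens f=31): x=252929/21505 (≈11.7614) theta=8843/21505 (≈0.4112)
Rounded to 4 decimal places: x = 11.7614, theta = 0.4112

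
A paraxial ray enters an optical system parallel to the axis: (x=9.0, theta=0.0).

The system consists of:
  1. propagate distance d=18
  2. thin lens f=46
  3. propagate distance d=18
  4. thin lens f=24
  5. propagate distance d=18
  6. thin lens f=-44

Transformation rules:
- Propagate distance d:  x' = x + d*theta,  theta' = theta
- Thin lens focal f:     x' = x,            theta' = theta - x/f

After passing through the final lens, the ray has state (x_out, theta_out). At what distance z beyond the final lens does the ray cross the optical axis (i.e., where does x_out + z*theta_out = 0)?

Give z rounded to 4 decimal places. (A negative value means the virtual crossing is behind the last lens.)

Initial: x=9.0000 theta=0.0000
After 1 (propagate distance d=18): x=9.0000 theta=0.0000
After 2 (thin lens f=46): x=9.0000 theta=-9/46 (≈-0.1957)
After 3 (propagate distance d=18): x=126/23 (≈5.4783) theta=-9/46 (≈-0.1957)
After 4 (thin lens f=24): x=126/23 (≈5.4783) theta=-39/92 (≈-0.4239)
After 5 (propagate distance d=18): x=-99/46 (≈-2.1522) theta=-39/92 (≈-0.4239)
After 6 (thin lens f=-44): x=-99/46 (≈-2.1522) theta=-87/184 (≈-0.4728)
z_focus = -x_out/theta_out = -(-99/46)/(-87/184) = -132/29 ≈ -4.5517
Rounded to 4 decimal places: z = -4.5517

Answer: -4.5517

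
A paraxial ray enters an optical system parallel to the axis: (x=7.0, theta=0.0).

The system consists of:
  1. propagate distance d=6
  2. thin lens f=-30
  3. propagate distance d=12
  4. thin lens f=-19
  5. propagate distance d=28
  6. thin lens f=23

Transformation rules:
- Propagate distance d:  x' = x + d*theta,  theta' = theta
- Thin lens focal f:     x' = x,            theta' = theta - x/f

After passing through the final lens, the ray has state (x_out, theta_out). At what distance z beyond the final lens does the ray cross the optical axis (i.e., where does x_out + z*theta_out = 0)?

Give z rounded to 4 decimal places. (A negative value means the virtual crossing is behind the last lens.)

Answer: 52.2557

Derivation:
Initial: x=7.0000 theta=0.0000
After 1 (propagate distance d=6): x=7.0000 theta=0.0000
After 2 (thin lens f=-30): x=7.0000 theta=7/30 (≈0.2333)
After 3 (propagate distance d=12): x=9.8000 theta=7/30 (≈0.2333)
After 4 (thin lens f=-19): x=9.8000 theta=427/570 (≈0.7491)
After 5 (propagate distance d=28): x=8771/285 (≈30.7754) theta=427/570 (≈0.7491)
After 6 (thin lens f=23): x=8771/285 (≈30.7754) theta=-7721/13110 (≈-0.5889)
z_focus = -x_out/theta_out = -(8771/285)/(-7721/13110) = 57638/1103 ≈ 52.2557
Rounded to 4 decimal places: z = 52.2557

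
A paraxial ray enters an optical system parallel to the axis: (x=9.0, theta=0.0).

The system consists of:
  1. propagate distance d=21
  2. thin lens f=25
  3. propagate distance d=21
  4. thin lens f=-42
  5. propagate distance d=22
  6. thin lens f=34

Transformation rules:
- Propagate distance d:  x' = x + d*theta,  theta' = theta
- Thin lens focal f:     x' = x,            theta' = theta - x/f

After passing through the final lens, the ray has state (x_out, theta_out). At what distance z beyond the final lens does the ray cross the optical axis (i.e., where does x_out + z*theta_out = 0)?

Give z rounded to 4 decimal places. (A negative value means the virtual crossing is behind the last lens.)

Answer: -36.3974

Derivation:
Initial: x=9.0000 theta=0.0000
After 1 (propagate distance d=21): x=9.0000 theta=0.0000
After 2 (thin lens f=25): x=9.0000 theta=-0.3600
After 3 (propagate distance d=21): x=1.4400 theta=-0.3600
After 4 (thin lens f=-42): x=1.4400 theta=-57/175 (≈-0.3257)
After 5 (propagate distance d=22): x=-1002/175 (≈-5.7257) theta=-57/175 (≈-0.3257)
After 6 (thin lens f=34): x=-1002/175 (≈-5.7257) theta=-468/2975 (≈-0.1573)
z_focus = -x_out/theta_out = -(-1002/175)/(-468/2975) = -2839/78 ≈ -36.3974
Rounded to 4 decimal places: z = -36.3974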